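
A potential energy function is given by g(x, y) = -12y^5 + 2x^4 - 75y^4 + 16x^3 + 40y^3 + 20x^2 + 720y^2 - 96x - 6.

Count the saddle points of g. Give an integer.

g separates as a function of x plus a function of y, so ∇g=0 decouples.
∂g/∂x = 8(x - 1)(x + 3)(x + 4) = 0 at x ∈ {-4, -3, 1}; ∂g/∂y = -60y(y - 2)(y + 3)(y + 4) = 0 at y ∈ {-4, -3, 0, 2}.
The Hessian is diagonal: diag(g_xx, g_yy). Second derivatives: g_xx(-4)=40, g_xx(-3)=-32, g_xx(1)=160; g_yy(-4)=1440, g_yy(-3)=-900, g_yy(0)=1440, g_yy(2)=-3600.
Saddle points occur where the two diagonal entries have opposite signs: (-4, -3), (-4, 2), (-3, -4), (-3, 0), (1, -3), (1, 2). Count: 6.

6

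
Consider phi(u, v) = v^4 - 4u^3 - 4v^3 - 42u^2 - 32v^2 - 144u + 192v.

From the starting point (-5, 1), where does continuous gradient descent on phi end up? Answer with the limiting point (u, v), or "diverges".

phi is separable, so gradient descent decouples: u follows -∂phi/∂u, v follows -∂phi/∂v.
∂phi/∂u = -12(u + 3)(u + 4); at u=-5 this is -24, so u increases.
∂phi/∂v = 4(v - 4)(v - 3)(v + 4); at v=1 this is 120, so v decreases.
u converges to its nearest critical value -4 (a local min of the u-part); v converges to -4. The iterate converges to (-4, -4).

(-4, -4)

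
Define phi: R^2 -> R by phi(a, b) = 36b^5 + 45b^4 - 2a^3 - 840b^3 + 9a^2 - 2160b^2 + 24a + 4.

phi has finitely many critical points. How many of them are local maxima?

2

phi separates as a function of a plus a function of b, so ∇phi=0 decouples.
∂phi/∂a = -6(a - 4)(a + 1) = 0 at a ∈ {-1, 4}; ∂phi/∂b = 180b(b - 4)(b + 2)(b + 3) = 0 at b ∈ {-3, -2, 0, 4}.
The Hessian is diagonal: diag(phi_aa, phi_bb). Second derivatives: phi_aa(-1)=30, phi_aa(4)=-30; phi_bb(-3)=-3780, phi_bb(-2)=2160, phi_bb(0)=-4320, phi_bb(4)=30240.
Local maxima occur where both diagonal entries negative: (4, -3), (4, 0). Count: 2.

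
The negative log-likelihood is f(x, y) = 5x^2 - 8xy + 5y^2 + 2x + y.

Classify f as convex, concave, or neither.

convex

f is quadratic, so its Hessian is the constant matrix H = [[10, -8], [-8, 10]].
det(H) = 36, tr(H) = 20.
det(H) > 0 and tr(H) > 0, so H is positive definite everywhere: convex.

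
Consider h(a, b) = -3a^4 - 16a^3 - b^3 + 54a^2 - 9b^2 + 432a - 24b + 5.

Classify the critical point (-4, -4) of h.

saddle point

The mixed partial ∂²h/∂a∂b is 0, so the Hessian at any point is diag(h_aa, h_bb) = diag(12(-3a^2 - 8a + 9), -6(b + 3)).
At (-4, -4): H = diag(-84, 6).
The eigenvalues have opposite signs, so H is indefinite: a saddle point.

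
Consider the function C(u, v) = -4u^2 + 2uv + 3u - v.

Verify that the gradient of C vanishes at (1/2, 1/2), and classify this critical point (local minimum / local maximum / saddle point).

saddle point

∇C = (-8u + 2v + 3, 2u - 1); substituting (1/2, 1/2) gives ∇C = (0, 0), so (1/2, 1/2) is indeed a critical point.
The Hessian of C is constant: H = [[-8, 2], [2, 0]].
det(H) = (-8)·0 − 2² = -4.
Since det(H) < 0, H is indefinite and the critical point is a saddle point.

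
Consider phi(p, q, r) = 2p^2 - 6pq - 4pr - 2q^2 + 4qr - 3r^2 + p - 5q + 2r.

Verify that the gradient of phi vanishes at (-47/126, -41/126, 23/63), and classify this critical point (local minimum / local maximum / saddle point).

saddle point

∇phi = (4p - 6q - 4r + 1, -6p - 4q + 4r - 5, -4p + 4q - 6r + 2); substituting (-47/126, -41/126, 23/63) gives ∇phi = (0, 0, 0), so (-47/126, -41/126, 23/63) is indeed a critical point.
The Hessian is constant: H = [[4, -6, -4], [-6, -4, 4], [-4, 4, -6]].
Leading principal minors: Δ₁ = 4, Δ₂ = -52, Δ₃ = 504.
The minors fit neither the all-positive nor the alternating-sign pattern, so H is indefinite: a saddle point.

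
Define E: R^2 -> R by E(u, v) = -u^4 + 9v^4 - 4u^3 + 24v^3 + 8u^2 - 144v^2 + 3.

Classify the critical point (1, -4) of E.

The mixed partial ∂²E/∂u∂v is 0, so the Hessian at any point is diag(E_uu, E_vv) = diag(4(-3u^2 - 6u + 4), 36(3v^2 + 4v - 8)).
At (1, -4): H = diag(-20, 864).
The eigenvalues have opposite signs, so H is indefinite: a saddle point.

saddle point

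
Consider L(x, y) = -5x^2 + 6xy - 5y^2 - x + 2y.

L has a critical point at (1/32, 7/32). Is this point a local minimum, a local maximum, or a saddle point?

The Hessian of L is constant: H = [[-10, 6], [6, -10]].
det(H) = (-10)·(-10) − 6² = 64.
det(H) > 0 and tr(H) = -20 < 0, so H is negative definite and the point is a local maximum.

local maximum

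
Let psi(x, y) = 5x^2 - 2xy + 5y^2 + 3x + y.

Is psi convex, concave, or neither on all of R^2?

convex

psi is quadratic, so its Hessian is the constant matrix H = [[10, -2], [-2, 10]].
det(H) = 96, tr(H) = 20.
det(H) > 0 and tr(H) > 0, so H is positive definite everywhere: convex.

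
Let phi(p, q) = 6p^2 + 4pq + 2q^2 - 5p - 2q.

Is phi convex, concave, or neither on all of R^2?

phi is quadratic, so its Hessian is the constant matrix H = [[12, 4], [4, 4]].
det(H) = 32, tr(H) = 16.
det(H) > 0 and tr(H) > 0, so H is positive definite everywhere: convex.

convex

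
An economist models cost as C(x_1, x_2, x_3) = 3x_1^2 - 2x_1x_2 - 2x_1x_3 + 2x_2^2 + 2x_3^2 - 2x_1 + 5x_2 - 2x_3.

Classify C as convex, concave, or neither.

convex

C is quadratic, so its Hessian is the constant matrix H = [[6, -2, -2], [-2, 4, 0], [-2, 0, 4]].
Leading principal minors: 6, 20, 64.
All positive ⇒ H ≻ 0 ⇒ convex.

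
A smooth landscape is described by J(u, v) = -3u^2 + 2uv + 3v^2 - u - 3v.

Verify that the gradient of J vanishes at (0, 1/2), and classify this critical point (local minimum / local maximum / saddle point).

∇J = (-6u + 2v - 1, 2u + 6v - 3); substituting (0, 1/2) gives ∇J = (0, 0), so (0, 1/2) is indeed a critical point.
The Hessian of J is constant: H = [[-6, 2], [2, 6]].
det(H) = (-6)·6 − 2² = -40.
Since det(H) < 0, H is indefinite and the critical point is a saddle point.

saddle point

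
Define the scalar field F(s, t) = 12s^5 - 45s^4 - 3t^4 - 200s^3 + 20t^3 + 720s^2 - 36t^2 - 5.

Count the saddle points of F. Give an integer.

6

F separates as a function of s plus a function of t, so ∇F=0 decouples.
∂F/∂s = 60s(s - 4)(s - 2)(s + 3) = 0 at s ∈ {-3, 0, 2, 4}; ∂F/∂t = -12t(t - 3)(t - 2) = 0 at t ∈ {0, 2, 3}.
The Hessian is diagonal: diag(F_ss, F_tt). Second derivatives: F_ss(-3)=-6300, F_ss(0)=1440, F_ss(2)=-1200, F_ss(4)=3360; F_tt(0)=-72, F_tt(2)=24, F_tt(3)=-36.
Saddle points occur where the two diagonal entries have opposite signs: (-3, 2), (0, 0), (0, 3), (2, 2), (4, 0), (4, 3). Count: 6.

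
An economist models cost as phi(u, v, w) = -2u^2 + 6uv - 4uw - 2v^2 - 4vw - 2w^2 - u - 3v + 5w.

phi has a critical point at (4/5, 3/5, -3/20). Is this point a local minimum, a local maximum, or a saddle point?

The Hessian is constant: H = [[-4, 6, -4], [6, -4, -4], [-4, -4, -4]].
Leading principal minors: Δ₁ = -4, Δ₂ = -20, Δ₃ = 400.
The minors fit neither the all-positive nor the alternating-sign pattern, so H is indefinite: a saddle point.

saddle point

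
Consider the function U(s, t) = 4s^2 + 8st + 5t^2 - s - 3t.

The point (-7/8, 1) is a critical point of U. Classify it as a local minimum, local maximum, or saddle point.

local minimum

The Hessian of U is constant: H = [[8, 8], [8, 10]].
det(H) = 8·10 − 8² = 16.
det(H) > 0 and tr(H) = 18 > 0, so H is positive definite and the point is a local minimum.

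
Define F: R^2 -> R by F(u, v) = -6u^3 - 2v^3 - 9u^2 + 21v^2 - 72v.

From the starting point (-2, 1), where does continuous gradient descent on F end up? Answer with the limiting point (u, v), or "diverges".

(-1, 3)

F is separable, so gradient descent decouples: u follows -∂F/∂u, v follows -∂F/∂v.
∂F/∂u = -18u(u + 1); at u=-2 this is -36, so u increases.
∂F/∂v = -6(v - 4)(v - 3); at v=1 this is -36, so v increases.
u converges to its nearest critical value -1 (a local min of the u-part); v converges to 3. The iterate converges to (-1, 3).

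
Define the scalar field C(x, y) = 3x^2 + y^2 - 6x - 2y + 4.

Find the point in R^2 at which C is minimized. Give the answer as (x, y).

(1, 1)

C(x,y) separates as P(x) + Q(y) + 4, so its minimum is min P + min Q + 4.
P'(x) = 6x - 6 vanishes at x ∈ {1}; Q'(y) = 2y - 2 vanishes at y ∈ {1}.
Local minima of P (where P''>0): P(1)=-3. Local minima of Q: Q(1)=-1.
So the global minimum of C is P(1) + Q(1) + 4 = -3 − 1 + 4 = 0, attained at (1, 1).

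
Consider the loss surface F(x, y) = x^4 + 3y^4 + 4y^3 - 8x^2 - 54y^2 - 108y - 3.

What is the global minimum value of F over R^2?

-478

F(x,y) separates as P(x) + Q(y) − 3, so its minimum is min P + min Q − 3.
P'(x) = 4x(x - 2)(x + 2) vanishes at x ∈ {-2, 0, 2}; Q'(y) = 12(y - 3)(y + 1)(y + 3) vanishes at y ∈ {-3, -1, 3}.
Local minima of P (where P''>0): P(-2)=-16, P(2)=-16. Local minima of Q: Q(-3)=-27, Q(3)=-459.
So the global minimum of F is P(-2) + Q(3) − 3 = -16 − 459 − 3 = -478, attained at (-2, 3).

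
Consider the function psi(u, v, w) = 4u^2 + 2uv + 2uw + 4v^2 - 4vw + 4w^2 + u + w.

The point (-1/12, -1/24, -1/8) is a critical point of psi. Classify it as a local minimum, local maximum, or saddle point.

The Hessian is constant: H = [[8, 2, 2], [2, 8, -4], [2, -4, 8]].
Leading principal minors: Δ₁ = 8, Δ₂ = 60, Δ₃ = 288.
All leading minors are positive, so H is positive definite: a local minimum.

local minimum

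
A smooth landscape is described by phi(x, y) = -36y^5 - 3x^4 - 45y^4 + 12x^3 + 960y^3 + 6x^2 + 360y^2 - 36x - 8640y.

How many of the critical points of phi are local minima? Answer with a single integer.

2

phi separates as a function of x plus a function of y, so ∇phi=0 decouples.
∂phi/∂x = -12(x - 3)(x - 1)(x + 1) = 0 at x ∈ {-1, 1, 3}; ∂phi/∂y = -180(y - 3)(y - 2)(y + 2)(y + 4) = 0 at y ∈ {-4, -2, 2, 3}.
The Hessian is diagonal: diag(phi_xx, phi_yy). Second derivatives: phi_xx(-1)=-96, phi_xx(1)=48, phi_xx(3)=-96; phi_yy(-4)=15120, phi_yy(-2)=-7200, phi_yy(2)=4320, phi_yy(3)=-6300.
Local minima occur where both diagonal entries positive: (1, -4), (1, 2). Count: 2.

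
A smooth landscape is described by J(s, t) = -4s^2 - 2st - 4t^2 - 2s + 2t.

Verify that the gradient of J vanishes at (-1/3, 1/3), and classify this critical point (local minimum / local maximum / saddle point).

local maximum

∇J = (-8s - 2t - 2, -2s - 8t + 2); substituting (-1/3, 1/3) gives ∇J = (0, 0), so (-1/3, 1/3) is indeed a critical point.
The Hessian of J is constant: H = [[-8, -2], [-2, -8]].
det(H) = (-8)·(-8) − (-2)² = 60.
det(H) > 0 and tr(H) = -16 < 0, so H is negative definite and the point is a local maximum.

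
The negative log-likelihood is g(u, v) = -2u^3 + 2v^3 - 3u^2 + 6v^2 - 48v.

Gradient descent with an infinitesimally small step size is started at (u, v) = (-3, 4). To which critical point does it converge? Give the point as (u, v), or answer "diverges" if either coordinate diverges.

g is separable, so gradient descent decouples: u follows -∂g/∂u, v follows -∂g/∂v.
∂g/∂u = -6u(u + 1); at u=-3 this is -36, so u increases.
∂g/∂v = 6(v - 2)(v + 4); at v=4 this is 96, so v decreases.
u converges to its nearest critical value -1 (a local min of the u-part); v converges to 2. The iterate converges to (-1, 2).

(-1, 2)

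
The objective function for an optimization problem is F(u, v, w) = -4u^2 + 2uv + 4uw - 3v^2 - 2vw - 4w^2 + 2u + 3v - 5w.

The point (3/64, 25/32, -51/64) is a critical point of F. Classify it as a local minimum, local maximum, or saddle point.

local maximum

The Hessian is constant: H = [[-8, 2, 4], [2, -6, -2], [4, -2, -8]].
Leading principal minors: Δ₁ = -8, Δ₂ = 44, Δ₃ = -256.
The minors alternate sign starting negative (−, +, −), so H is negative definite: a local maximum.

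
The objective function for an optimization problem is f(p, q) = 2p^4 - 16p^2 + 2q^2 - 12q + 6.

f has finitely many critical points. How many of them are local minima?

f separates as a function of p plus a function of q, so ∇f=0 decouples.
∂f/∂p = 8p(p - 2)(p + 2) = 0 at p ∈ {-2, 0, 2}; ∂f/∂q = 4(q - 3) = 0 at q ∈ {3}.
The Hessian is diagonal: diag(f_pp, f_qq). Second derivatives: f_pp(-2)=64, f_pp(0)=-32, f_pp(2)=64; f_qq(3)=4.
Local minima occur where both diagonal entries positive: (-2, 3), (2, 3). Count: 2.

2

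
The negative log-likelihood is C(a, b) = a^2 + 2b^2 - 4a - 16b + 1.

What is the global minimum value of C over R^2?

C(a,b) separates as P(a) + Q(b) + 1, so its minimum is min P + min Q + 1.
P'(a) = 2a - 4 vanishes at a ∈ {2}; Q'(b) = 4b - 16 vanishes at b ∈ {4}.
Local minima of P (where P''>0): P(2)=-4. Local minima of Q: Q(4)=-32.
So the global minimum of C is P(2) + Q(4) + 1 = -4 − 32 + 1 = -35, attained at (2, 4).

-35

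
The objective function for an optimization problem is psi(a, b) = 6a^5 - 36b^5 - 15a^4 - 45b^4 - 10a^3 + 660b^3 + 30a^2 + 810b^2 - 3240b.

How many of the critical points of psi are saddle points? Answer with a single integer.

psi separates as a function of a plus a function of b, so ∇psi=0 decouples.
∂psi/∂a = 30a(a - 2)(a - 1)(a + 1) = 0 at a ∈ {-1, 0, 1, 2}; ∂psi/∂b = -180(b - 3)(b - 1)(b + 2)(b + 3) = 0 at b ∈ {-3, -2, 1, 3}.
The Hessian is diagonal: diag(psi_aa, psi_bb). Second derivatives: psi_aa(-1)=-180, psi_aa(0)=60, psi_aa(1)=-60, psi_aa(2)=180; psi_bb(-3)=4320, psi_bb(-2)=-2700, psi_bb(1)=4320, psi_bb(3)=-10800.
Saddle points occur where the two diagonal entries have opposite signs: (-1, -3), (-1, 1), (0, -2), (0, 3), (1, -3), (1, 1), (2, -2), (2, 3). Count: 8.

8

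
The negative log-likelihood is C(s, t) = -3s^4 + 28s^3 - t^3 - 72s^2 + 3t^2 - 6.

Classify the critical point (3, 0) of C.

The mixed partial ∂²C/∂s∂t is 0, so the Hessian at any point is diag(C_ss, C_tt) = diag(12(-3s^2 + 14s - 12), 6(-t + 1)).
At (3, 0): H = diag(36, 6).
Both eigenvalues are positive, so H is positive definite: a local minimum.

local minimum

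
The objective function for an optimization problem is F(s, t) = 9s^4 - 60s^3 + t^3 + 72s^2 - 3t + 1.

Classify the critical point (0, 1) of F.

The mixed partial ∂²F/∂s∂t is 0, so the Hessian at any point is diag(F_ss, F_tt) = diag(36(3s^2 - 10s + 4), 6t).
At (0, 1): H = diag(144, 6).
Both eigenvalues are positive, so H is positive definite: a local minimum.

local minimum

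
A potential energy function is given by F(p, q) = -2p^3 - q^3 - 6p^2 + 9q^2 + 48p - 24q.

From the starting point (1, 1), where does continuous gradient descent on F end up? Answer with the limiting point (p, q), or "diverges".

(-4, 2)

F is separable, so gradient descent decouples: p follows -∂F/∂p, q follows -∂F/∂q.
∂F/∂p = -6(p - 2)(p + 4); at p=1 this is 30, so p decreases.
∂F/∂q = -3(q - 4)(q - 2); at q=1 this is -9, so q increases.
p converges to its nearest critical value -4 (a local min of the p-part); q converges to 2. The iterate converges to (-4, 2).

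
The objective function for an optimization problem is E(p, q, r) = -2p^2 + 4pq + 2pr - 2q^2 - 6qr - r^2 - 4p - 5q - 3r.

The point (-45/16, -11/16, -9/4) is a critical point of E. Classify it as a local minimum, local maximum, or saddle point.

The Hessian is constant: H = [[-4, 4, 2], [4, -4, -6], [2, -6, -2]].
Leading principal minors: Δ₁ = -4, Δ₂ = 0, Δ₃ = 64.
The minors fit neither the all-positive nor the alternating-sign pattern, so H is indefinite: a saddle point.

saddle point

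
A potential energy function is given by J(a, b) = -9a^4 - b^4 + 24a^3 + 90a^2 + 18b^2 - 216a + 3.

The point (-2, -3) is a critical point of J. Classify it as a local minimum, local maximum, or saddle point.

local maximum

The mixed partial ∂²J/∂a∂b is 0, so the Hessian at any point is diag(J_aa, J_bb) = diag(36(-3a^2 + 4a + 5), 12(-b^2 + 3)).
At (-2, -3): H = diag(-540, -72).
Both eigenvalues are negative, so H is negative definite: a local maximum.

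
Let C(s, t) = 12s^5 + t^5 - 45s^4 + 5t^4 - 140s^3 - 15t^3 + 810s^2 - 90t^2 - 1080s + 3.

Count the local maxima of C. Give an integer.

4

C separates as a function of s plus a function of t, so ∇C=0 decouples.
∂C/∂s = 60(s - 3)(s - 2)(s - 1)(s + 3) = 0 at s ∈ {-3, 1, 2, 3}; ∂C/∂t = 5t(t - 3)(t + 3)(t + 4) = 0 at t ∈ {-4, -3, 0, 3}.
The Hessian is diagonal: diag(C_ss, C_tt). Second derivatives: C_ss(-3)=-7200, C_ss(1)=480, C_ss(2)=-300, C_ss(3)=720; C_tt(-4)=-140, C_tt(-3)=90, C_tt(0)=-180, C_tt(3)=630.
Local maxima occur where both diagonal entries negative: (-3, -4), (-3, 0), (2, -4), (2, 0). Count: 4.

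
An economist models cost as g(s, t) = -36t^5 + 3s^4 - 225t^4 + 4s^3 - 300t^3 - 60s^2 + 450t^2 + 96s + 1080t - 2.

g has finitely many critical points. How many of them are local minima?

4

g separates as a function of s plus a function of t, so ∇g=0 decouples.
∂g/∂s = 12(s - 2)(s - 1)(s + 4) = 0 at s ∈ {-4, 1, 2}; ∂g/∂t = -180(t - 1)(t + 1)(t + 2)(t + 3) = 0 at t ∈ {-3, -2, -1, 1}.
The Hessian is diagonal: diag(g_ss, g_tt). Second derivatives: g_ss(-4)=360, g_ss(1)=-60, g_ss(2)=72; g_tt(-3)=1440, g_tt(-2)=-540, g_tt(-1)=720, g_tt(1)=-4320.
Local minima occur where both diagonal entries positive: (-4, -3), (-4, -1), (2, -3), (2, -1). Count: 4.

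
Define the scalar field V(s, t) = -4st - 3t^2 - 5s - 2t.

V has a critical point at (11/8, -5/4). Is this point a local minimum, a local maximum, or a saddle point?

saddle point

The Hessian of V is constant: H = [[0, -4], [-4, -6]].
det(H) = 0·(-6) − (-4)² = -16.
Since det(H) < 0, H is indefinite and the critical point is a saddle point.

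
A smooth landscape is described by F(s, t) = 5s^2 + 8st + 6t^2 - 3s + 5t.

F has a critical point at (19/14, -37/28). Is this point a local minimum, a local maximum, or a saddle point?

local minimum

The Hessian of F is constant: H = [[10, 8], [8, 12]].
det(H) = 10·12 − 8² = 56.
det(H) > 0 and tr(H) = 22 > 0, so H is positive definite and the point is a local minimum.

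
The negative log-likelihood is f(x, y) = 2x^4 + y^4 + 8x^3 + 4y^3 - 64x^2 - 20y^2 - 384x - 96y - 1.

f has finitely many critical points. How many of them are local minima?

f separates as a function of x plus a function of y, so ∇f=0 decouples.
∂f/∂x = 8(x - 4)(x + 3)(x + 4) = 0 at x ∈ {-4, -3, 4}; ∂f/∂y = 4(y - 3)(y + 2)(y + 4) = 0 at y ∈ {-4, -2, 3}.
The Hessian is diagonal: diag(f_xx, f_yy). Second derivatives: f_xx(-4)=64, f_xx(-3)=-56, f_xx(4)=448; f_yy(-4)=56, f_yy(-2)=-40, f_yy(3)=140.
Local minima occur where both diagonal entries positive: (-4, -4), (-4, 3), (4, -4), (4, 3). Count: 4.

4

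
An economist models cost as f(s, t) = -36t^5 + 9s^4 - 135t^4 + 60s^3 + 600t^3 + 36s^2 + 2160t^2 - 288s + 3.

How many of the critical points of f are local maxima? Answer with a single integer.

2

f separates as a function of s plus a function of t, so ∇f=0 decouples.
∂f/∂s = 36(s - 1)(s + 2)(s + 4) = 0 at s ∈ {-4, -2, 1}; ∂f/∂t = -180t(t - 3)(t + 2)(t + 4) = 0 at t ∈ {-4, -2, 0, 3}.
The Hessian is diagonal: diag(f_ss, f_tt). Second derivatives: f_ss(-4)=360, f_ss(-2)=-216, f_ss(1)=540; f_tt(-4)=10080, f_tt(-2)=-3600, f_tt(0)=4320, f_tt(3)=-18900.
Local maxima occur where both diagonal entries negative: (-2, -2), (-2, 3). Count: 2.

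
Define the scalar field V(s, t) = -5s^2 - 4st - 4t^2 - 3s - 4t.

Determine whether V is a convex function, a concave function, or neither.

V is quadratic, so its Hessian is the constant matrix H = [[-10, -4], [-4, -8]].
det(H) = 64, tr(H) = -18.
det(H) > 0 and tr(H) < 0, so H is negative definite everywhere: concave.

concave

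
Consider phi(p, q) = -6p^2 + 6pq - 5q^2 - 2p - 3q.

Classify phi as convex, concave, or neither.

concave

phi is quadratic, so its Hessian is the constant matrix H = [[-12, 6], [6, -10]].
det(H) = 84, tr(H) = -22.
det(H) > 0 and tr(H) < 0, so H is negative definite everywhere: concave.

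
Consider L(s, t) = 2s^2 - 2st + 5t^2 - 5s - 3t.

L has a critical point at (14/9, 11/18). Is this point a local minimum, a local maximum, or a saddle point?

The Hessian of L is constant: H = [[4, -2], [-2, 10]].
det(H) = 4·10 − (-2)² = 36.
det(H) > 0 and tr(H) = 14 > 0, so H is positive definite and the point is a local minimum.

local minimum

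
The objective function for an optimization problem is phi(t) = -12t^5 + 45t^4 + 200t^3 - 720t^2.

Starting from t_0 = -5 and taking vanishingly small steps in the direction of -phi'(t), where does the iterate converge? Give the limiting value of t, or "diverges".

phi'(t) = -60t(t - 4)(t - 2)(t + 3), so phi'(-5) = -37800.
Gradient descent moves in the -phi' direction, i.e. t is increasing.
The nearest critical point in that direction is t = -3, where phi'' = 6300 > 0 (a local minimum). The iterate converges there.

-3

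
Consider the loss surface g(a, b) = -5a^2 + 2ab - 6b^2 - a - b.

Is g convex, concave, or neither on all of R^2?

g is quadratic, so its Hessian is the constant matrix H = [[-10, 2], [2, -12]].
det(H) = 116, tr(H) = -22.
det(H) > 0 and tr(H) < 0, so H is negative definite everywhere: concave.

concave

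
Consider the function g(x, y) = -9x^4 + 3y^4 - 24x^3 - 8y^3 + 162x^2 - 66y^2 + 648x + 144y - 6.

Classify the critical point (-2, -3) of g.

The mixed partial ∂²g/∂x∂y is 0, so the Hessian at any point is diag(g_xx, g_yy) = diag(36(-3x^2 - 4x + 9), 12(3y^2 - 4y - 11)).
At (-2, -3): H = diag(180, 336).
Both eigenvalues are positive, so H is positive definite: a local minimum.

local minimum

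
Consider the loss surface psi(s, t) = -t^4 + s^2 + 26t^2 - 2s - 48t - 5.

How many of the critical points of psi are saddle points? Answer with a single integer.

2

psi separates as a function of s plus a function of t, so ∇psi=0 decouples.
∂psi/∂s = 2(s - 1) = 0 at s ∈ {1}; ∂psi/∂t = -4(t - 3)(t - 1)(t + 4) = 0 at t ∈ {-4, 1, 3}.
The Hessian is diagonal: diag(psi_ss, psi_tt). Second derivatives: psi_ss(1)=2; psi_tt(-4)=-140, psi_tt(1)=40, psi_tt(3)=-56.
Saddle points occur where the two diagonal entries have opposite signs: (1, -4), (1, 3). Count: 2.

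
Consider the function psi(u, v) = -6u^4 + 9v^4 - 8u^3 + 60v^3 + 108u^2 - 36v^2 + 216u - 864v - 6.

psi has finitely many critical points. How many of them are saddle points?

psi separates as a function of u plus a function of v, so ∇psi=0 decouples.
∂psi/∂u = -24(u - 3)(u + 1)(u + 3) = 0 at u ∈ {-3, -1, 3}; ∂psi/∂v = 36(v - 2)(v + 3)(v + 4) = 0 at v ∈ {-4, -3, 2}.
The Hessian is diagonal: diag(psi_uu, psi_vv). Second derivatives: psi_uu(-3)=-288, psi_uu(-1)=192, psi_uu(3)=-576; psi_vv(-4)=216, psi_vv(-3)=-180, psi_vv(2)=1080.
Saddle points occur where the two diagonal entries have opposite signs: (-3, -4), (-3, 2), (-1, -3), (3, -4), (3, 2). Count: 5.

5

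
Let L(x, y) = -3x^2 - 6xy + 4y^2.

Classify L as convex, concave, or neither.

neither

L is quadratic, so its Hessian is the constant matrix H = [[-6, -6], [-6, 8]].
det(H) = -84, tr(H) = 2.
det(H) < 0, so H is indefinite: neither convex nor concave.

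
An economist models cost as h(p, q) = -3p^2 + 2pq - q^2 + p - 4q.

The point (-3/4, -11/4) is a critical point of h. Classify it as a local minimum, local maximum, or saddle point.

The Hessian of h is constant: H = [[-6, 2], [2, -2]].
det(H) = (-6)·(-2) − 2² = 8.
det(H) > 0 and tr(H) = -8 < 0, so H is negative definite and the point is a local maximum.

local maximum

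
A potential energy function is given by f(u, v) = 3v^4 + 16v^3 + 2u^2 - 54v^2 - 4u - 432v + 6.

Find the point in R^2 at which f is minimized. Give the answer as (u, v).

(1, 3)

f(u,v) separates as P(u) + Q(v) + 6, so its minimum is min P + min Q + 6.
P'(u) = 4u - 4 vanishes at u ∈ {1}; Q'(v) = 12(v - 3)(v + 3)(v + 4) vanishes at v ∈ {-4, -3, 3}.
Local minima of P (where P''>0): P(1)=-2. Local minima of Q: Q(-4)=608, Q(3)=-1107.
So the global minimum of f is P(1) + Q(3) + 6 = -2 − 1107 + 6 = -1103, attained at (1, 3).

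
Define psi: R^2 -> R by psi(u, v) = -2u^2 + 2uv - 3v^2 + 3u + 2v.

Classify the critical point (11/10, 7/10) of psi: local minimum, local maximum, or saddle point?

local maximum

The Hessian of psi is constant: H = [[-4, 2], [2, -6]].
det(H) = (-4)·(-6) − 2² = 20.
det(H) > 0 and tr(H) = -10 < 0, so H is negative definite and the point is a local maximum.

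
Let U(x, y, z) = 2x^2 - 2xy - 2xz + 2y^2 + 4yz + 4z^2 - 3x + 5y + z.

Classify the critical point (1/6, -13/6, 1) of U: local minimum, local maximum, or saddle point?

The Hessian is constant: H = [[4, -2, -2], [-2, 4, 4], [-2, 4, 8]].
Leading principal minors: Δ₁ = 4, Δ₂ = 12, Δ₃ = 48.
All leading minors are positive, so H is positive definite: a local minimum.

local minimum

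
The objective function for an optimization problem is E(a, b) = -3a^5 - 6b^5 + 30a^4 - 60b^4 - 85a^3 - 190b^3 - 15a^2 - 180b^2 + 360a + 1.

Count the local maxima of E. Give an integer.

E separates as a function of a plus a function of b, so ∇E=0 decouples.
∂E/∂a = -15(a - 4)(a - 3)(a - 2)(a + 1) = 0 at a ∈ {-1, 2, 3, 4}; ∂E/∂b = -30b(b + 1)(b + 3)(b + 4) = 0 at b ∈ {-4, -3, -1, 0}.
The Hessian is diagonal: diag(E_aa, E_bb). Second derivatives: E_aa(-1)=900, E_aa(2)=-90, E_aa(3)=60, E_aa(4)=-150; E_bb(-4)=360, E_bb(-3)=-180, E_bb(-1)=180, E_bb(0)=-360.
Local maxima occur where both diagonal entries negative: (2, -3), (2, 0), (4, -3), (4, 0). Count: 4.

4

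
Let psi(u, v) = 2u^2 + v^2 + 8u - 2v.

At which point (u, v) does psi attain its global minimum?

psi(u,v) separates as P(u) + Q(v), so its minimum is min P + min Q.
P'(u) = 4u + 8 vanishes at u ∈ {-2}; Q'(v) = 2v - 2 vanishes at v ∈ {1}.
Local minima of P (where P''>0): P(-2)=-8. Local minima of Q: Q(1)=-1.
So the global minimum of psi is P(-2) + Q(1) = -8 − 1 = -9, attained at (-2, 1).

(-2, 1)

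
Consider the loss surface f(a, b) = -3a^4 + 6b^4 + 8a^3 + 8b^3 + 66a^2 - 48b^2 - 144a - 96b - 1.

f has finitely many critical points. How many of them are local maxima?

2

f separates as a function of a plus a function of b, so ∇f=0 decouples.
∂f/∂a = -12(a - 4)(a - 1)(a + 3) = 0 at a ∈ {-3, 1, 4}; ∂f/∂b = 24(b - 2)(b + 1)(b + 2) = 0 at b ∈ {-2, -1, 2}.
The Hessian is diagonal: diag(f_aa, f_bb). Second derivatives: f_aa(-3)=-336, f_aa(1)=144, f_aa(4)=-252; f_bb(-2)=96, f_bb(-1)=-72, f_bb(2)=288.
Local maxima occur where both diagonal entries negative: (-3, -1), (4, -1). Count: 2.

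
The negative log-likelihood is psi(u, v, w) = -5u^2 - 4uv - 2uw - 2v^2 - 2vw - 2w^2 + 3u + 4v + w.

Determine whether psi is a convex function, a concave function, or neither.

psi is quadratic, so its Hessian is the constant matrix H = [[-10, -4, -2], [-4, -4, -2], [-2, -2, -4]].
Leading principal minors: -10, 24, -72.
Signs alternate −, +, − ⇒ H ≺ 0 ⇒ concave.

concave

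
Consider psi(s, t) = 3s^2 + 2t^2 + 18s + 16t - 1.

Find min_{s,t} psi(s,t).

-60

psi(s,t) separates as P(s) + Q(t) − 1, so its minimum is min P + min Q − 1.
P'(s) = 6s + 18 vanishes at s ∈ {-3}; Q'(t) = 4(t + 4) vanishes at t ∈ {-4}.
Local minima of P (where P''>0): P(-3)=-27. Local minima of Q: Q(-4)=-32.
So the global minimum of psi is P(-3) + Q(-4) − 1 = -27 − 32 − 1 = -60, attained at (-3, -4).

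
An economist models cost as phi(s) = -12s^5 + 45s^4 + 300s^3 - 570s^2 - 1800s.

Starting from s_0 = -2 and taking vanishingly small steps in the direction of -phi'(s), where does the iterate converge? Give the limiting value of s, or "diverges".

phi'(s) = -60(s - 5)(s - 2)(s + 1)(s + 3), so phi'(-2) = 1680.
Gradient descent moves in the -phi' direction, i.e. s is decreasing.
The nearest critical point in that direction is s = -3, where phi'' = 4800 > 0 (a local minimum). The iterate converges there.

-3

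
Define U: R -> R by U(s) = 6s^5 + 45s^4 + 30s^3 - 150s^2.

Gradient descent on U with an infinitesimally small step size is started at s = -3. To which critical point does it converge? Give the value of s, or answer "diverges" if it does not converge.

-2

U'(s) = 30s(s - 1)(s + 2)(s + 5), so U'(-3) = -720.
Gradient descent moves in the -U' direction, i.e. s is increasing.
The nearest critical point in that direction is s = -2, where U'' = 540 > 0 (a local minimum). The iterate converges there.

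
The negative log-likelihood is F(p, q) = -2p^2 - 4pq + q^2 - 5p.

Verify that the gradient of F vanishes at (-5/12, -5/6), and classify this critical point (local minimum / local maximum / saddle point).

∇F = (-4p - 4q - 5, -4p + 2q); substituting (-5/12, -5/6) gives ∇F = (0, 0), so (-5/12, -5/6) is indeed a critical point.
The Hessian of F is constant: H = [[-4, -4], [-4, 2]].
det(H) = (-4)·2 − (-4)² = -24.
Since det(H) < 0, H is indefinite and the critical point is a saddle point.

saddle point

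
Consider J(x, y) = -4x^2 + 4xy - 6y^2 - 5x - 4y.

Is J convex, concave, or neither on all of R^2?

J is quadratic, so its Hessian is the constant matrix H = [[-8, 4], [4, -12]].
det(H) = 80, tr(H) = -20.
det(H) > 0 and tr(H) < 0, so H is negative definite everywhere: concave.

concave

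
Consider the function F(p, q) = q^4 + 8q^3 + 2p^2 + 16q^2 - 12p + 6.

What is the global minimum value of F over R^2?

-12

F(p,q) separates as A(p) + B(q) + 6, so its minimum is min A + min B + 6.
A'(p) = 4p - 12 vanishes at p ∈ {3}; B'(q) = 4q(q + 2)(q + 4) vanishes at q ∈ {-4, -2, 0}.
Local minima of A (where A''>0): A(3)=-18. Local minima of B: B(-4)=0, B(0)=0.
So the global minimum of F is A(3) + B(-4) + 6 = -18 + 0 + 6 = -12, attained at (3, -4).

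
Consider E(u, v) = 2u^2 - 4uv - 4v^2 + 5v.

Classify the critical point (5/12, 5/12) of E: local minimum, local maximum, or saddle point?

The Hessian of E is constant: H = [[4, -4], [-4, -8]].
det(H) = 4·(-8) − (-4)² = -48.
Since det(H) < 0, H is indefinite and the critical point is a saddle point.

saddle point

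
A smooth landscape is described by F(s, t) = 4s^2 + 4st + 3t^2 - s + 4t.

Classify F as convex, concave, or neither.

convex

F is quadratic, so its Hessian is the constant matrix H = [[8, 4], [4, 6]].
det(H) = 32, tr(H) = 14.
det(H) > 0 and tr(H) > 0, so H is positive definite everywhere: convex.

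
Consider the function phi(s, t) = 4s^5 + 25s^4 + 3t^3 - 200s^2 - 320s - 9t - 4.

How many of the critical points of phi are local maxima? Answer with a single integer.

phi separates as a function of s plus a function of t, so ∇phi=0 decouples.
∂phi/∂s = 20(s - 2)(s + 1)(s + 2)(s + 4) = 0 at s ∈ {-4, -2, -1, 2}; ∂phi/∂t = 9(t - 1)(t + 1) = 0 at t ∈ {-1, 1}.
The Hessian is diagonal: diag(phi_ss, phi_tt). Second derivatives: phi_ss(-4)=-720, phi_ss(-2)=160, phi_ss(-1)=-180, phi_ss(2)=1440; phi_tt(-1)=-18, phi_tt(1)=18.
Local maxima occur where both diagonal entries negative: (-4, -1), (-1, -1). Count: 2.

2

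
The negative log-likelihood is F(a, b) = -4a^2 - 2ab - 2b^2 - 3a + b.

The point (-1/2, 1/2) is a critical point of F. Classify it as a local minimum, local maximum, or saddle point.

local maximum

The Hessian of F is constant: H = [[-8, -2], [-2, -4]].
det(H) = (-8)·(-4) − (-2)² = 28.
det(H) > 0 and tr(H) = -12 < 0, so H is negative definite and the point is a local maximum.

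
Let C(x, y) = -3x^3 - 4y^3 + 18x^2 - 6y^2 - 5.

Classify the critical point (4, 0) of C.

The mixed partial ∂²C/∂x∂y is 0, so the Hessian at any point is diag(C_xx, C_yy) = diag(18(-x + 2), -12(2y + 1)).
At (4, 0): H = diag(-36, -12).
Both eigenvalues are negative, so H is negative definite: a local maximum.

local maximum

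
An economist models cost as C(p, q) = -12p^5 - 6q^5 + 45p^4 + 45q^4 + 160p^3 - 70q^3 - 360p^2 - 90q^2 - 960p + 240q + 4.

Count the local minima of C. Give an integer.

C separates as a function of p plus a function of q, so ∇C=0 decouples.
∂C/∂p = -60(p - 4)(p - 2)(p + 1)(p + 2) = 0 at p ∈ {-2, -1, 2, 4}; ∂C/∂q = -30(q - 4)(q - 2)(q - 1)(q + 1) = 0 at q ∈ {-1, 1, 2, 4}.
The Hessian is diagonal: diag(C_pp, C_qq). Second derivatives: C_pp(-2)=1440, C_pp(-1)=-900, C_pp(2)=1440, C_pp(4)=-3600; C_qq(-1)=900, C_qq(1)=-180, C_qq(2)=180, C_qq(4)=-900.
Local minima occur where both diagonal entries positive: (-2, -1), (-2, 2), (2, -1), (2, 2). Count: 4.

4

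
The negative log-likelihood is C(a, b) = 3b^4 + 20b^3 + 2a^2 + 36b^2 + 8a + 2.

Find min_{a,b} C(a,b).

-6

C(a,b) separates as P(a) + Q(b) + 2, so its minimum is min P + min Q + 2.
P'(a) = 4a + 8 vanishes at a ∈ {-2}; Q'(b) = 12b(b + 2)(b + 3) vanishes at b ∈ {-3, -2, 0}.
Local minima of P (where P''>0): P(-2)=-8. Local minima of Q: Q(-3)=27, Q(0)=0.
So the global minimum of C is P(-2) + Q(0) + 2 = -8 + 0 + 2 = -6, attained at (-2, 0).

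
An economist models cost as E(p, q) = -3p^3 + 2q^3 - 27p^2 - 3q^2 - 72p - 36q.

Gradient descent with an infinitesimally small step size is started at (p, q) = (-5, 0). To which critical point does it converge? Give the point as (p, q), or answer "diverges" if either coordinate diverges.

(-4, 3)

E is separable, so gradient descent decouples: p follows -∂E/∂p, q follows -∂E/∂q.
∂E/∂p = -9(p + 2)(p + 4); at p=-5 this is -27, so p increases.
∂E/∂q = 6(q - 3)(q + 2); at q=0 this is -36, so q increases.
p converges to its nearest critical value -4 (a local min of the p-part); q converges to 3. The iterate converges to (-4, 3).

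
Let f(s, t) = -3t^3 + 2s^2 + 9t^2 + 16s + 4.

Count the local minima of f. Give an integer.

1

f separates as a function of s plus a function of t, so ∇f=0 decouples.
∂f/∂s = 4(s + 4) = 0 at s ∈ {-4}; ∂f/∂t = -9t(t - 2) = 0 at t ∈ {0, 2}.
The Hessian is diagonal: diag(f_ss, f_tt). Second derivatives: f_ss(-4)=4; f_tt(0)=18, f_tt(2)=-18.
Local minima occur where both diagonal entries positive: (-4, 0). Count: 1.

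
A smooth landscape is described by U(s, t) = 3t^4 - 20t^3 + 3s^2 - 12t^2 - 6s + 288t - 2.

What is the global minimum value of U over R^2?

U(s,t) separates as P(s) + Q(t) − 2, so its minimum is min P + min Q − 2.
P'(s) = 6s - 6 vanishes at s ∈ {1}; Q'(t) = 12(t - 4)(t - 3)(t + 2) vanishes at t ∈ {-2, 3, 4}.
Local minima of P (where P''>0): P(1)=-3. Local minima of Q: Q(-2)=-416, Q(4)=448.
So the global minimum of U is P(1) + Q(-2) − 2 = -3 − 416 − 2 = -421, attained at (1, -2).

-421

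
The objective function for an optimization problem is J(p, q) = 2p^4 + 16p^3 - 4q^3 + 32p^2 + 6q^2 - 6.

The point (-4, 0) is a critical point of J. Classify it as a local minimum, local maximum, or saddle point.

local minimum

The mixed partial ∂²J/∂p∂q is 0, so the Hessian at any point is diag(J_pp, J_qq) = diag(8(3p^2 + 12p + 8), 12(-2q + 1)).
At (-4, 0): H = diag(64, 12).
Both eigenvalues are positive, so H is positive definite: a local minimum.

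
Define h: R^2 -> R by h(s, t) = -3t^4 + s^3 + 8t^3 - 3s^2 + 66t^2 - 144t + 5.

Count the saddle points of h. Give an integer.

3

h separates as a function of s plus a function of t, so ∇h=0 decouples.
∂h/∂s = 3s(s - 2) = 0 at s ∈ {0, 2}; ∂h/∂t = -12(t - 4)(t - 1)(t + 3) = 0 at t ∈ {-3, 1, 4}.
The Hessian is diagonal: diag(h_ss, h_tt). Second derivatives: h_ss(0)=-6, h_ss(2)=6; h_tt(-3)=-336, h_tt(1)=144, h_tt(4)=-252.
Saddle points occur where the two diagonal entries have opposite signs: (0, 1), (2, -3), (2, 4). Count: 3.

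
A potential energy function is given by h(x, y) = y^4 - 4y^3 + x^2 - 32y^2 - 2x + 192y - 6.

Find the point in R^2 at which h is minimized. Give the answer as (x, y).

(1, -4)

h(x,y) separates as P(x) + Q(y) − 6, so its minimum is min P + min Q − 6.
P'(x) = 2x - 2 vanishes at x ∈ {1}; Q'(y) = 4(y - 4)(y - 3)(y + 4) vanishes at y ∈ {-4, 3, 4}.
Local minima of P (where P''>0): P(1)=-1. Local minima of Q: Q(-4)=-768, Q(4)=256.
So the global minimum of h is P(1) + Q(-4) − 6 = -1 − 768 − 6 = -775, attained at (1, -4).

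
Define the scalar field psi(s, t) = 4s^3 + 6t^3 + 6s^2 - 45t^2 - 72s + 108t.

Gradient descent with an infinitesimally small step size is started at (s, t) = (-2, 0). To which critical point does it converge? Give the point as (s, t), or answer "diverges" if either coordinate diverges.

psi is separable, so gradient descent decouples: s follows -∂psi/∂s, t follows -∂psi/∂t.
∂psi/∂s = 12(s - 2)(s + 3); at s=-2 this is -48, so s increases.
∂psi/∂t = 18(t - 3)(t - 2); at t=0 this is 108, so t decreases.
The t-coordinate has no critical point in that direction and runs off to infinity.

diverges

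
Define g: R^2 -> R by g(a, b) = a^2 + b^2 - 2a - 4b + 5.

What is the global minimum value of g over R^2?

g(a,b) separates as P(a) + Q(b) + 5, so its minimum is min P + min Q + 5.
P'(a) = 2a - 2 vanishes at a ∈ {1}; Q'(b) = 2b - 4 vanishes at b ∈ {2}.
Local minima of P (where P''>0): P(1)=-1. Local minima of Q: Q(2)=-4.
So the global minimum of g is P(1) + Q(2) + 5 = -1 − 4 + 5 = 0, attained at (1, 2).

0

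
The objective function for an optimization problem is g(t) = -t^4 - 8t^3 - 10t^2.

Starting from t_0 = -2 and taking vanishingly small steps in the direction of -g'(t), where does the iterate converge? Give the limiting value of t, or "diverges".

-1

g'(t) = -4t(t + 1)(t + 5), so g'(-2) = -24.
Gradient descent moves in the -g' direction, i.e. t is increasing.
The nearest critical point in that direction is t = -1, where g'' = 16 > 0 (a local minimum). The iterate converges there.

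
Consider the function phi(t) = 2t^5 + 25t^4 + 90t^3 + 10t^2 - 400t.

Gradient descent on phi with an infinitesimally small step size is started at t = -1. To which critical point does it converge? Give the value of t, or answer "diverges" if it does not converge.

1

phi'(t) = 10(t - 1)(t + 2)(t + 4)(t + 5), so phi'(-1) = -240.
Gradient descent moves in the -phi' direction, i.e. t is increasing.
The nearest critical point in that direction is t = 1, where phi'' = 900 > 0 (a local minimum). The iterate converges there.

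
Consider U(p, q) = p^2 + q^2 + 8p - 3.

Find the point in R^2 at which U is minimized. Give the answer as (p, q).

U(p,q) separates as A(p) + B(q) − 3, so its minimum is min A + min B − 3.
A'(p) = 2p + 8 vanishes at p ∈ {-4}; B'(q) = 2q vanishes at q ∈ {0}.
Local minima of A (where A''>0): A(-4)=-16. Local minima of B: B(0)=0.
So the global minimum of U is A(-4) + B(0) − 3 = -16 + 0 − 3 = -19, attained at (-4, 0).

(-4, 0)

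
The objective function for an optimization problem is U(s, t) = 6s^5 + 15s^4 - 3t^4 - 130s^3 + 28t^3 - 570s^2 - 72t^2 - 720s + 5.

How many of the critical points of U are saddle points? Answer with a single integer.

U separates as a function of s plus a function of t, so ∇U=0 decouples.
∂U/∂s = 30(s - 4)(s + 1)(s + 2)(s + 3) = 0 at s ∈ {-3, -2, -1, 4}; ∂U/∂t = -12t(t - 4)(t - 3) = 0 at t ∈ {0, 3, 4}.
The Hessian is diagonal: diag(U_ss, U_tt). Second derivatives: U_ss(-3)=-420, U_ss(-2)=180, U_ss(-1)=-300, U_ss(4)=6300; U_tt(0)=-144, U_tt(3)=36, U_tt(4)=-48.
Saddle points occur where the two diagonal entries have opposite signs: (-3, 3), (-2, 0), (-2, 4), (-1, 3), (4, 0), (4, 4). Count: 6.

6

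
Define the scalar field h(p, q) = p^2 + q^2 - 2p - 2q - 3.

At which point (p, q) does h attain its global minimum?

(1, 1)

h(p,q) separates as A(p) + B(q) − 3, so its minimum is min A + min B − 3.
A'(p) = 2p - 2 vanishes at p ∈ {1}; B'(q) = 2q - 2 vanishes at q ∈ {1}.
Local minima of A (where A''>0): A(1)=-1. Local minima of B: B(1)=-1.
So the global minimum of h is A(1) + B(1) − 3 = -1 − 1 − 3 = -5, attained at (1, 1).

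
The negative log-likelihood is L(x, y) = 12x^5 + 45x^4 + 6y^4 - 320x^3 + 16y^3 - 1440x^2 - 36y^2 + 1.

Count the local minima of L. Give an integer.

4

L separates as a function of x plus a function of y, so ∇L=0 decouples.
∂L/∂x = 60x(x - 4)(x + 3)(x + 4) = 0 at x ∈ {-4, -3, 0, 4}; ∂L/∂y = 24y(y - 1)(y + 3) = 0 at y ∈ {-3, 0, 1}.
The Hessian is diagonal: diag(L_xx, L_yy). Second derivatives: L_xx(-4)=-1920, L_xx(-3)=1260, L_xx(0)=-2880, L_xx(4)=13440; L_yy(-3)=288, L_yy(0)=-72, L_yy(1)=96.
Local minima occur where both diagonal entries positive: (-3, -3), (-3, 1), (4, -3), (4, 1). Count: 4.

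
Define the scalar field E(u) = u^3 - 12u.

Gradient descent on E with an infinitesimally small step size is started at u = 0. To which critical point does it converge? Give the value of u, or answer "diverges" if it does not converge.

2

E'(u) = 3(u - 2)(u + 2), so E'(0) = -12.
Gradient descent moves in the -E' direction, i.e. u is increasing.
The nearest critical point in that direction is u = 2, where E'' = 12 > 0 (a local minimum). The iterate converges there.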